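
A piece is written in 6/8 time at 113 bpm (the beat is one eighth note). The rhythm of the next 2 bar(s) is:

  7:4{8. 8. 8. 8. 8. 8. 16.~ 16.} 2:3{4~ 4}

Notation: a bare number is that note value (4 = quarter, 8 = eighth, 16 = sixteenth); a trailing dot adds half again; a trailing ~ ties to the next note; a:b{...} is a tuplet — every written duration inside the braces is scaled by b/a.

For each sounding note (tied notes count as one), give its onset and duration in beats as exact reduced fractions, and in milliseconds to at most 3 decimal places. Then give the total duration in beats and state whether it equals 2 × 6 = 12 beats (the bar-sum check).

1) 0.0ms=0b +455.12ms=6/7b
2) 455.12ms=6/7b +455.12ms=6/7b
3) 910.24ms=12/7b +455.12ms=6/7b
4) 1365.36ms=18/7b +455.12ms=6/7b
5) 1820.48ms=24/7b +455.12ms=6/7b
6) 2275.601ms=30/7b +455.12ms=6/7b
7) 2730.721ms=36/7b +455.12ms=6/7b
8) 3185.841ms=6b +3185.841ms=6b
Σ=12b of 12 (113bpm 6/8) — PASS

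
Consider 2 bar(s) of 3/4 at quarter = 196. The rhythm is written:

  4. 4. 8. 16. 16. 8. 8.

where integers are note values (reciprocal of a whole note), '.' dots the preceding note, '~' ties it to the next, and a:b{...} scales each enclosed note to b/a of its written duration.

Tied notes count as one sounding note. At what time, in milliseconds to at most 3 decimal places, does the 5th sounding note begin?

1. 0.0ms @ 0 + 459.184ms (3/2)
2. 459.184ms @ 3/2 + 459.184ms (3/2)
3. 918.367ms @ 3 + 229.592ms (3/4)
4. 1147.959ms @ 15/4 + 114.796ms (3/8)
5. 1262.755ms @ 33/8 + 114.796ms (3/8)
6. 1377.551ms @ 9/2 + 229.592ms (3/4)
7. 1607.143ms @ 21/4 + 229.592ms (3/4)

note 5 onset = 33/8b = 1262.755ms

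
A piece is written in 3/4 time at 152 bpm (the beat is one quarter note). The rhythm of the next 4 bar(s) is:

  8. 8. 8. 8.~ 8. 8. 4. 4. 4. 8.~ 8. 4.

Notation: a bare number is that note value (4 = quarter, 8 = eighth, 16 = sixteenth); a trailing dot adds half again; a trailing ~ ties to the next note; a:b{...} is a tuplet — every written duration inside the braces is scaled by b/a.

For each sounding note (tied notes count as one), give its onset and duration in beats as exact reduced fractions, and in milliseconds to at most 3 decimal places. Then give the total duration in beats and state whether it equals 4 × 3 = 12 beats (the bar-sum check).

1) 0.0ms=0b +296.053ms=3/4b
2) 296.053ms=3/4b +296.053ms=3/4b
3) 592.105ms=3/2b +296.053ms=3/4b
4) 888.158ms=9/4b +592.105ms=3/2b
5) 1480.263ms=15/4b +296.053ms=3/4b
6) 1776.316ms=9/2b +592.105ms=3/2b
7) 2368.421ms=6b +592.105ms=3/2b
8) 2960.526ms=15/2b +592.105ms=3/2b
9) 3552.632ms=9b +592.105ms=3/2b
10) 4144.737ms=21/2b +592.105ms=3/2b
Σ=12b of 12 (152bpm 3/4) — PASS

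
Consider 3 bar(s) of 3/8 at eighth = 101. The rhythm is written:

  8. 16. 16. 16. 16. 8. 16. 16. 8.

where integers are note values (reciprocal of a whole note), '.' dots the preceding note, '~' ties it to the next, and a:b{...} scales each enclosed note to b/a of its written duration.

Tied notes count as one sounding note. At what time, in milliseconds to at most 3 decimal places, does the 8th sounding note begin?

note 8 onset = 27/4b = 4009.901ms

1. 0.0ms @ 0 + 891.089ms (3/2)
2. 891.089ms @ 3/2 + 445.545ms (3/4)
3. 1336.634ms @ 9/4 + 445.545ms (3/4)
4. 1782.178ms @ 3 + 445.545ms (3/4)
5. 2227.723ms @ 15/4 + 445.545ms (3/4)
6. 2673.267ms @ 9/2 + 891.089ms (3/2)
7. 3564.356ms @ 6 + 445.545ms (3/4)
8. 4009.901ms @ 27/4 + 445.545ms (3/4)
9. 4455.446ms @ 15/2 + 891.089ms (3/2)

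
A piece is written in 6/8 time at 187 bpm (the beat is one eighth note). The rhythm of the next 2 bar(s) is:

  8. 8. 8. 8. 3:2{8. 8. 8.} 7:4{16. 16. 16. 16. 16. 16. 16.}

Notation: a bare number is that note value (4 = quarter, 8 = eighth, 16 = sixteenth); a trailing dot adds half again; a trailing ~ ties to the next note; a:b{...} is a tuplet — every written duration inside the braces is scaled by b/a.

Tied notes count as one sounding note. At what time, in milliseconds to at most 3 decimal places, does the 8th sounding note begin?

1. 0.0ms @ 0 + 481.283ms (3/2)
2. 481.283ms @ 3/2 + 481.283ms (3/2)
3. 962.567ms @ 3 + 481.283ms (3/2)
4. 1443.85ms @ 9/2 + 481.283ms (3/2)
5. 1925.134ms @ 6 + 320.856ms (1)
6. 2245.989ms @ 7 + 320.856ms (1)
7. 2566.845ms @ 8 + 320.856ms (1)
8. 2887.701ms @ 9 + 137.51ms (3/7)
9. 3025.21ms @ 66/7 + 137.51ms (3/7)
10. 3162.72ms @ 69/7 + 137.51ms (3/7)
11. 3300.229ms @ 72/7 + 137.51ms (3/7)
12. 3437.739ms @ 75/7 + 137.51ms (3/7)
13. 3575.248ms @ 78/7 + 137.51ms (3/7)
14. 3712.758ms @ 81/7 + 137.51ms (3/7)

note 8 onset = 9b = 2887.701ms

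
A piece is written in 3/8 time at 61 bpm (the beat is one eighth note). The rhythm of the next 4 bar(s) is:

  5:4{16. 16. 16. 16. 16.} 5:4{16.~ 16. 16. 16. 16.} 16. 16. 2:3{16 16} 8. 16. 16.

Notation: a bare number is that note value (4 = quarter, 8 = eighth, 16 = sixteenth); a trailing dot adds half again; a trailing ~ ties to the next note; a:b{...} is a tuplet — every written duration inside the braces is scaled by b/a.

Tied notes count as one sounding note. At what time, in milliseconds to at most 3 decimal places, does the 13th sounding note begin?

1. 0.0ms @ 0 + 590.164ms (3/5)
2. 590.164ms @ 3/5 + 590.164ms (3/5)
3. 1180.328ms @ 6/5 + 590.164ms (3/5)
4. 1770.492ms @ 9/5 + 590.164ms (3/5)
5. 2360.656ms @ 12/5 + 590.164ms (3/5)
6. 2950.82ms @ 3 + 1180.328ms (6/5)
7. 4131.148ms @ 21/5 + 590.164ms (3/5)
8. 4721.311ms @ 24/5 + 590.164ms (3/5)
9. 5311.475ms @ 27/5 + 590.164ms (3/5)
10. 5901.639ms @ 6 + 737.705ms (3/4)
11. 6639.344ms @ 27/4 + 737.705ms (3/4)
12. 7377.049ms @ 15/2 + 737.705ms (3/4)
13. 8114.754ms @ 33/4 + 737.705ms (3/4)
14. 8852.459ms @ 9 + 1475.41ms (3/2)
15. 10327.869ms @ 21/2 + 737.705ms (3/4)
16. 11065.574ms @ 45/4 + 737.705ms (3/4)

note 13 onset = 33/4b = 8114.754ms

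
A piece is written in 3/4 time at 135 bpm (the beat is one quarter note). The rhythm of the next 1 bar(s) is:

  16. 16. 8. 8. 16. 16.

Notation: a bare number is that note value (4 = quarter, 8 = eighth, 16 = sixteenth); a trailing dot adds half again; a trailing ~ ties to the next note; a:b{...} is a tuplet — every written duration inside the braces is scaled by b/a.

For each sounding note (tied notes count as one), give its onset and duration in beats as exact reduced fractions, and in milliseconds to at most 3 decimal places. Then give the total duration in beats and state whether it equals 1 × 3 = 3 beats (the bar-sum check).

1) 0.0ms=0b +166.667ms=3/8b
2) 166.667ms=3/8b +166.667ms=3/8b
3) 333.333ms=3/4b +333.333ms=3/4b
4) 666.667ms=3/2b +333.333ms=3/4b
5) 1000.0ms=9/4b +166.667ms=3/8b
6) 1166.667ms=21/8b +166.667ms=3/8b
Σ=3b of 3 (135bpm 3/4) — PASS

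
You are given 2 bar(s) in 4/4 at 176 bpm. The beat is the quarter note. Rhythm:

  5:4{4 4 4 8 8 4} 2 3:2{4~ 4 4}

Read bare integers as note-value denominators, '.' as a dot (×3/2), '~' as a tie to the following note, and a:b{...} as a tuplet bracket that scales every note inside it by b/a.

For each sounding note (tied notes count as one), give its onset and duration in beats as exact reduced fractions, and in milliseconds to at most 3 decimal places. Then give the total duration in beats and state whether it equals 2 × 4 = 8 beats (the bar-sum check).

1) 0.0ms=0b +272.727ms=4/5b
2) 272.727ms=4/5b +272.727ms=4/5b
3) 545.455ms=8/5b +272.727ms=4/5b
4) 818.182ms=12/5b +136.364ms=2/5b
5) 954.545ms=14/5b +136.364ms=2/5b
6) 1090.909ms=16/5b +272.727ms=4/5b
7) 1363.636ms=4b +681.818ms=2b
8) 2045.455ms=6b +454.545ms=4/3b
9) 2500.0ms=22/3b +227.273ms=2/3b
Σ=8b of 8 (176bpm 4/4) — PASS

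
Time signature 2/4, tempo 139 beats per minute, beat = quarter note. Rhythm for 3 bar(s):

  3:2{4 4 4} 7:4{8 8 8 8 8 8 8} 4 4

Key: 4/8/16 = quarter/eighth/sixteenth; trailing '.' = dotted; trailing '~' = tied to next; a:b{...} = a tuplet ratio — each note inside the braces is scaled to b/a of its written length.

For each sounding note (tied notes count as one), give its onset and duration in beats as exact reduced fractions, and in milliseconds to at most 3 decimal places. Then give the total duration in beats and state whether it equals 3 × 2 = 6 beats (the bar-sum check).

1) 0.0ms=0b +287.77ms=2/3b
2) 287.77ms=2/3b +287.77ms=2/3b
3) 575.54ms=4/3b +287.77ms=2/3b
4) 863.309ms=2b +123.33ms=2/7b
5) 986.639ms=16/7b +123.33ms=2/7b
6) 1109.969ms=18/7b +123.33ms=2/7b
7) 1233.299ms=20/7b +123.33ms=2/7b
8) 1356.629ms=22/7b +123.33ms=2/7b
9) 1479.959ms=24/7b +123.33ms=2/7b
10) 1603.289ms=26/7b +123.33ms=2/7b
11) 1726.619ms=4b +431.655ms=1b
12) 2158.273ms=5b +431.655ms=1b
Σ=6b of 6 (139bpm 2/4) — PASS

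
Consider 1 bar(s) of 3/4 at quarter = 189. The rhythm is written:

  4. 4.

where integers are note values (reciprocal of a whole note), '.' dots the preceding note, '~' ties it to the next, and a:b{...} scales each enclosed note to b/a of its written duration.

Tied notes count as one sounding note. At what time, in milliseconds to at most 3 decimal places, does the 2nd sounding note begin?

note 2 onset = 3/2b = 476.19ms

1. 0.0ms @ 0 + 476.19ms (3/2)
2. 476.19ms @ 3/2 + 476.19ms (3/2)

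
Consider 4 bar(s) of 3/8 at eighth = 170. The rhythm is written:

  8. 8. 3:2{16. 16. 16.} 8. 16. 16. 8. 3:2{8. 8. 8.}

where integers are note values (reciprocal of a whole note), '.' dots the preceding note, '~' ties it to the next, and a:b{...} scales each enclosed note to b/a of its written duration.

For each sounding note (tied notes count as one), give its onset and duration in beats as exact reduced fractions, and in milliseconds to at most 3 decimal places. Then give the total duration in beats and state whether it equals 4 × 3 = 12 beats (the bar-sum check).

1) 0.0ms=0b +529.412ms=3/2b
2) 529.412ms=3/2b +529.412ms=3/2b
3) 1058.824ms=3b +176.471ms=1/2b
4) 1235.294ms=7/2b +176.471ms=1/2b
5) 1411.765ms=4b +176.471ms=1/2b
6) 1588.235ms=9/2b +529.412ms=3/2b
7) 2117.647ms=6b +264.706ms=3/4b
8) 2382.353ms=27/4b +264.706ms=3/4b
9) 2647.059ms=15/2b +529.412ms=3/2b
10) 3176.471ms=9b +352.941ms=1b
11) 3529.412ms=10b +352.941ms=1b
12) 3882.353ms=11b +352.941ms=1b
Σ=12b of 12 (170bpm 3/8) — PASS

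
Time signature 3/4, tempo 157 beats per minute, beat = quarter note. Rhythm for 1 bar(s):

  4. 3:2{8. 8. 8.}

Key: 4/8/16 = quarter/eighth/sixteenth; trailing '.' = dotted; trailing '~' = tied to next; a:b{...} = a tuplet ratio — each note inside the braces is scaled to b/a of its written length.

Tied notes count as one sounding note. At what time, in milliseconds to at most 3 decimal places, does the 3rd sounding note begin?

1. 0.0ms @ 0 + 573.248ms (3/2)
2. 573.248ms @ 3/2 + 191.083ms (1/2)
3. 764.331ms @ 2 + 191.083ms (1/2)
4. 955.414ms @ 5/2 + 191.083ms (1/2)

note 3 onset = 2b = 764.331ms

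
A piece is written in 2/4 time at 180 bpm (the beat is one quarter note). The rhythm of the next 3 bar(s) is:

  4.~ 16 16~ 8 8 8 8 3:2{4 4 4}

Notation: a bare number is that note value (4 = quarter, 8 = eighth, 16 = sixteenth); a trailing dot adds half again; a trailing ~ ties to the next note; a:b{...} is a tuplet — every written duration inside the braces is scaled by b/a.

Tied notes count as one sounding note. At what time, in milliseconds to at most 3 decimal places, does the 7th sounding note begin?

note 7 onset = 14/3b = 1555.556ms

1. 0.0ms @ 0 + 583.333ms (7/4)
2. 583.333ms @ 7/4 + 250.0ms (3/4)
3. 833.333ms @ 5/2 + 166.667ms (1/2)
4. 1000.0ms @ 3 + 166.667ms (1/2)
5. 1166.667ms @ 7/2 + 166.667ms (1/2)
6. 1333.333ms @ 4 + 222.222ms (2/3)
7. 1555.556ms @ 14/3 + 222.222ms (2/3)
8. 1777.778ms @ 16/3 + 222.222ms (2/3)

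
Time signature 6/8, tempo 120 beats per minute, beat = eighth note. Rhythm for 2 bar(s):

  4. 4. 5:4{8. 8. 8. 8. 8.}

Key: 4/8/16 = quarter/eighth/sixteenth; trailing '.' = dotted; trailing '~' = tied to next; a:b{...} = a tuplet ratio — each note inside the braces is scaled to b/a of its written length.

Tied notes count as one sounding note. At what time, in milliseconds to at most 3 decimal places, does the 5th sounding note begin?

note 5 onset = 42/5b = 4200.0ms

1. 0.0ms @ 0 + 1500.0ms (3)
2. 1500.0ms @ 3 + 1500.0ms (3)
3. 3000.0ms @ 6 + 600.0ms (6/5)
4. 3600.0ms @ 36/5 + 600.0ms (6/5)
5. 4200.0ms @ 42/5 + 600.0ms (6/5)
6. 4800.0ms @ 48/5 + 600.0ms (6/5)
7. 5400.0ms @ 54/5 + 600.0ms (6/5)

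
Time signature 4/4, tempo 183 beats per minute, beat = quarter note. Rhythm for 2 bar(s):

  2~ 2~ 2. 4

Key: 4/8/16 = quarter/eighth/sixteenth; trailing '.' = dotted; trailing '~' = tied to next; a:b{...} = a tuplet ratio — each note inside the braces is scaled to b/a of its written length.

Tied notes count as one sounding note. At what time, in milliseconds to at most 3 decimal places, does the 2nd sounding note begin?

1. 0.0ms @ 0 + 2295.082ms (7)
2. 2295.082ms @ 7 + 327.869ms (1)

note 2 onset = 7b = 2295.082ms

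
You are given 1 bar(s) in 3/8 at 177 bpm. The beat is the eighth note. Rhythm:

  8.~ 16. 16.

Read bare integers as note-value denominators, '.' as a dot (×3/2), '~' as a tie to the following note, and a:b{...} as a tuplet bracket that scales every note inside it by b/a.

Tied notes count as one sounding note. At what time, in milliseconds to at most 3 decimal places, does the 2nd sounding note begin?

1. 0.0ms @ 0 + 762.712ms (9/4)
2. 762.712ms @ 9/4 + 254.237ms (3/4)

note 2 onset = 9/4b = 762.712ms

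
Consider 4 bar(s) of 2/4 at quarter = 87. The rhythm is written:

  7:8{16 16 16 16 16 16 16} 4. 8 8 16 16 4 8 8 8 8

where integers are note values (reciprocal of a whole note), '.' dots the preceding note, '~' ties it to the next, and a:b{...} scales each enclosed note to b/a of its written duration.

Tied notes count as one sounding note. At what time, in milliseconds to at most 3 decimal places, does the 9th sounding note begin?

note 9 onset = 7/2b = 2413.793ms

1. 0.0ms @ 0 + 197.044ms (2/7)
2. 197.044ms @ 2/7 + 197.044ms (2/7)
3. 394.089ms @ 4/7 + 197.044ms (2/7)
4. 591.133ms @ 6/7 + 197.044ms (2/7)
5. 788.177ms @ 8/7 + 197.044ms (2/7)
6. 985.222ms @ 10/7 + 197.044ms (2/7)
7. 1182.266ms @ 12/7 + 197.044ms (2/7)
8. 1379.31ms @ 2 + 1034.483ms (3/2)
9. 2413.793ms @ 7/2 + 344.828ms (1/2)
10. 2758.621ms @ 4 + 344.828ms (1/2)
11. 3103.448ms @ 9/2 + 172.414ms (1/4)
12. 3275.862ms @ 19/4 + 172.414ms (1/4)
13. 3448.276ms @ 5 + 689.655ms (1)
14. 4137.931ms @ 6 + 344.828ms (1/2)
15. 4482.759ms @ 13/2 + 344.828ms (1/2)
16. 4827.586ms @ 7 + 344.828ms (1/2)
17. 5172.414ms @ 15/2 + 344.828ms (1/2)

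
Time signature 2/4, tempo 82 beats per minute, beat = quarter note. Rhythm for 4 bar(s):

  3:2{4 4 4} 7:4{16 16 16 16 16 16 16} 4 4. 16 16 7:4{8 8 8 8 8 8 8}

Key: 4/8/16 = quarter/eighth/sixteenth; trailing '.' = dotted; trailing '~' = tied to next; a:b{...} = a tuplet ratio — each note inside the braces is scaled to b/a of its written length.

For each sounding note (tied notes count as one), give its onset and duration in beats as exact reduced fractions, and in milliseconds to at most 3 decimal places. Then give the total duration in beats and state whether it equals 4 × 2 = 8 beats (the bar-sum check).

1) 0.0ms=0b +487.805ms=2/3b
2) 487.805ms=2/3b +487.805ms=2/3b
3) 975.61ms=4/3b +487.805ms=2/3b
4) 1463.415ms=2b +104.53ms=1/7b
5) 1567.944ms=15/7b +104.53ms=1/7b
6) 1672.474ms=16/7b +104.53ms=1/7b
7) 1777.003ms=17/7b +104.53ms=1/7b
8) 1881.533ms=18/7b +104.53ms=1/7b
9) 1986.063ms=19/7b +104.53ms=1/7b
10) 2090.592ms=20/7b +104.53ms=1/7b
11) 2195.122ms=3b +731.707ms=1b
12) 2926.829ms=4b +1097.561ms=3/2b
13) 4024.39ms=11/2b +182.927ms=1/4b
14) 4207.317ms=23/4b +182.927ms=1/4b
15) 4390.244ms=6b +209.059ms=2/7b
16) 4599.303ms=44/7b +209.059ms=2/7b
17) 4808.362ms=46/7b +209.059ms=2/7b
18) 5017.422ms=48/7b +209.059ms=2/7b
19) 5226.481ms=50/7b +209.059ms=2/7b
20) 5435.54ms=52/7b +209.059ms=2/7b
21) 5644.599ms=54/7b +209.059ms=2/7b
Σ=8b of 8 (82bpm 2/4) — PASS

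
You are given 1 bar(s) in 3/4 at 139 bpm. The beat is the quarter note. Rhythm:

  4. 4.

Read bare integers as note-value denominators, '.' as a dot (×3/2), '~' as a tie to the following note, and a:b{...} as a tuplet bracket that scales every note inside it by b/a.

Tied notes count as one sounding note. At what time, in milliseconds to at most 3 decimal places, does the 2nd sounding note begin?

note 2 onset = 3/2b = 647.482ms

1. 0.0ms @ 0 + 647.482ms (3/2)
2. 647.482ms @ 3/2 + 647.482ms (3/2)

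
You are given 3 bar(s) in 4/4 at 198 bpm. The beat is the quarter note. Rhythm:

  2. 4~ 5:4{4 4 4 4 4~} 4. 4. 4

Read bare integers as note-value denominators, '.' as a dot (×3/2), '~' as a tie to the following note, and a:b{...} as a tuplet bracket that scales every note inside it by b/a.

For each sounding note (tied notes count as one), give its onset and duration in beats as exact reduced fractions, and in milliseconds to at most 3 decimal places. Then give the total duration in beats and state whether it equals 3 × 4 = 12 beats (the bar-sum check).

1) 0.0ms=0b +909.091ms=3b
2) 909.091ms=3b +545.455ms=9/5b
3) 1454.545ms=24/5b +242.424ms=4/5b
4) 1696.97ms=28/5b +242.424ms=4/5b
5) 1939.394ms=32/5b +242.424ms=4/5b
6) 2181.818ms=36/5b +696.97ms=23/10b
7) 2878.788ms=19/2b +454.545ms=3/2b
8) 3333.333ms=11b +303.03ms=1b
Σ=12b of 12 (198bpm 4/4) — PASS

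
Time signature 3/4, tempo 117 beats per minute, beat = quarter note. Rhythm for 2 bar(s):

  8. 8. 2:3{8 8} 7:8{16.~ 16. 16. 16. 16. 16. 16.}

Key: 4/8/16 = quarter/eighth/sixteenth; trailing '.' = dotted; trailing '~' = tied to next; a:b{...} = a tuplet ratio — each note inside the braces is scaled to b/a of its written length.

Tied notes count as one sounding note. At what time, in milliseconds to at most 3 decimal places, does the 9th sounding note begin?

note 9 onset = 36/7b = 2637.363ms

1. 0.0ms @ 0 + 384.615ms (3/4)
2. 384.615ms @ 3/4 + 384.615ms (3/4)
3. 769.231ms @ 3/2 + 384.615ms (3/4)
4. 1153.846ms @ 9/4 + 384.615ms (3/4)
5. 1538.462ms @ 3 + 439.56ms (6/7)
6. 1978.022ms @ 27/7 + 219.78ms (3/7)
7. 2197.802ms @ 30/7 + 219.78ms (3/7)
8. 2417.582ms @ 33/7 + 219.78ms (3/7)
9. 2637.363ms @ 36/7 + 219.78ms (3/7)
10. 2857.143ms @ 39/7 + 219.78ms (3/7)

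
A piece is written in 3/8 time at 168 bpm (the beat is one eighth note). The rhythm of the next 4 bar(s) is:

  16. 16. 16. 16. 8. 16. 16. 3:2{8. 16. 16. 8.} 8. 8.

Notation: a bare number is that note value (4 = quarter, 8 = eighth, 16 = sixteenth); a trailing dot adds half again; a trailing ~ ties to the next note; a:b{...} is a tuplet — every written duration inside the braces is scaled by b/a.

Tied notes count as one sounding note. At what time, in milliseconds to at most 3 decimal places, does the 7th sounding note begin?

1. 0.0ms @ 0 + 267.857ms (3/4)
2. 267.857ms @ 3/4 + 267.857ms (3/4)
3. 535.714ms @ 3/2 + 267.857ms (3/4)
4. 803.571ms @ 9/4 + 267.857ms (3/4)
5. 1071.429ms @ 3 + 535.714ms (3/2)
6. 1607.143ms @ 9/2 + 267.857ms (3/4)
7. 1875.0ms @ 21/4 + 267.857ms (3/4)
8. 2142.857ms @ 6 + 357.143ms (1)
9. 2500.0ms @ 7 + 178.571ms (1/2)
10. 2678.571ms @ 15/2 + 178.571ms (1/2)
11. 2857.143ms @ 8 + 357.143ms (1)
12. 3214.286ms @ 9 + 535.714ms (3/2)
13. 3750.0ms @ 21/2 + 535.714ms (3/2)

note 7 onset = 21/4b = 1875.0ms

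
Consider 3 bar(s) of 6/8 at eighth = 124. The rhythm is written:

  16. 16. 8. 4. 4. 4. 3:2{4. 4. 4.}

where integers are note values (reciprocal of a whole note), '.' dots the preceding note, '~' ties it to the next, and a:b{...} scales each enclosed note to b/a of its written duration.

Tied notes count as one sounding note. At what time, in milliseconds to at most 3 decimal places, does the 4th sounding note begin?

1. 0.0ms @ 0 + 362.903ms (3/4)
2. 362.903ms @ 3/4 + 362.903ms (3/4)
3. 725.806ms @ 3/2 + 725.806ms (3/2)
4. 1451.613ms @ 3 + 1451.613ms (3)
5. 2903.226ms @ 6 + 1451.613ms (3)
6. 4354.839ms @ 9 + 1451.613ms (3)
7. 5806.452ms @ 12 + 967.742ms (2)
8. 6774.194ms @ 14 + 967.742ms (2)
9. 7741.935ms @ 16 + 967.742ms (2)

note 4 onset = 3b = 1451.613ms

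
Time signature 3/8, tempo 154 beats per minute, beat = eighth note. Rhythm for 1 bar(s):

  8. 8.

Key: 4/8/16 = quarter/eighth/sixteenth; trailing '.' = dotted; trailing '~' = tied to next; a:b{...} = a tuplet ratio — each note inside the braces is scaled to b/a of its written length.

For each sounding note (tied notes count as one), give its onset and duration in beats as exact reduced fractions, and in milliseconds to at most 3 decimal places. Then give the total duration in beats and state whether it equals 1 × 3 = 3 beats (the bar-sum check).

1) 0.0ms=0b +584.416ms=3/2b
2) 584.416ms=3/2b +584.416ms=3/2b
Σ=3b of 3 (154bpm 3/8) — PASS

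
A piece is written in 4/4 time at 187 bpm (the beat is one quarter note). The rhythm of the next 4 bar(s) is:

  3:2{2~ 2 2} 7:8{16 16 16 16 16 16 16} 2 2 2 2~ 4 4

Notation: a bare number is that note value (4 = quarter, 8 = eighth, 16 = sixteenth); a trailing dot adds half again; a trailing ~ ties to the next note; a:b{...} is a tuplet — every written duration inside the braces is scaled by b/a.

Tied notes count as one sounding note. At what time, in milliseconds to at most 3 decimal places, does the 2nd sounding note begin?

note 2 onset = 8/3b = 855.615ms

1. 0.0ms @ 0 + 855.615ms (8/3)
2. 855.615ms @ 8/3 + 427.807ms (4/3)
3. 1283.422ms @ 4 + 91.673ms (2/7)
4. 1375.095ms @ 30/7 + 91.673ms (2/7)
5. 1466.769ms @ 32/7 + 91.673ms (2/7)
6. 1558.442ms @ 34/7 + 91.673ms (2/7)
7. 1650.115ms @ 36/7 + 91.673ms (2/7)
8. 1741.788ms @ 38/7 + 91.673ms (2/7)
9. 1833.461ms @ 40/7 + 91.673ms (2/7)
10. 1925.134ms @ 6 + 641.711ms (2)
11. 2566.845ms @ 8 + 641.711ms (2)
12. 3208.556ms @ 10 + 641.711ms (2)
13. 3850.267ms @ 12 + 962.567ms (3)
14. 4812.834ms @ 15 + 320.856ms (1)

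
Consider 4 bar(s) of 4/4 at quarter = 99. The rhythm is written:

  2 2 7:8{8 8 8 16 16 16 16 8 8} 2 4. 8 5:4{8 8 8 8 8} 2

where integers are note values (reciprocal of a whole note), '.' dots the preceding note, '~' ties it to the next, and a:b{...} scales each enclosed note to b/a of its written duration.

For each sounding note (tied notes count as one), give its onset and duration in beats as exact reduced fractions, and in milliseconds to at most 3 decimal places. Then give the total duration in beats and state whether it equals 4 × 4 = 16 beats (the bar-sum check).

1) 0.0ms=0b +1212.121ms=2b
2) 1212.121ms=2b +1212.121ms=2b
3) 2424.242ms=4b +346.32ms=4/7b
4) 2770.563ms=32/7b +346.32ms=4/7b
5) 3116.883ms=36/7b +346.32ms=4/7b
6) 3463.203ms=40/7b +173.16ms=2/7b
7) 3636.364ms=6b +173.16ms=2/7b
8) 3809.524ms=44/7b +173.16ms=2/7b
9) 3982.684ms=46/7b +173.16ms=2/7b
10) 4155.844ms=48/7b +346.32ms=4/7b
11) 4502.165ms=52/7b +346.32ms=4/7b
12) 4848.485ms=8b +1212.121ms=2b
13) 6060.606ms=10b +909.091ms=3/2b
14) 6969.697ms=23/2b +303.03ms=1/2b
15) 7272.727ms=12b +242.424ms=2/5b
16) 7515.152ms=62/5b +242.424ms=2/5b
17) 7757.576ms=64/5b +242.424ms=2/5b
18) 8000.0ms=66/5b +242.424ms=2/5b
19) 8242.424ms=68/5b +242.424ms=2/5b
20) 8484.848ms=14b +1212.121ms=2b
Σ=16b of 16 (99bpm 4/4) — PASS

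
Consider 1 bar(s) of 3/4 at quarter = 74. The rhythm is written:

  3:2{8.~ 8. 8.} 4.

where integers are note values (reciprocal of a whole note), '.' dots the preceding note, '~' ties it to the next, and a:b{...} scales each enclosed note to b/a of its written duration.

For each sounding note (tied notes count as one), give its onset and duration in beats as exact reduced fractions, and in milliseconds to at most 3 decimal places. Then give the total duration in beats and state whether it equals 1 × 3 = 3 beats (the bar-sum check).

1) 0.0ms=0b +810.811ms=1b
2) 810.811ms=1b +405.405ms=1/2b
3) 1216.216ms=3/2b +1216.216ms=3/2b
Σ=3b of 3 (74bpm 3/4) — PASS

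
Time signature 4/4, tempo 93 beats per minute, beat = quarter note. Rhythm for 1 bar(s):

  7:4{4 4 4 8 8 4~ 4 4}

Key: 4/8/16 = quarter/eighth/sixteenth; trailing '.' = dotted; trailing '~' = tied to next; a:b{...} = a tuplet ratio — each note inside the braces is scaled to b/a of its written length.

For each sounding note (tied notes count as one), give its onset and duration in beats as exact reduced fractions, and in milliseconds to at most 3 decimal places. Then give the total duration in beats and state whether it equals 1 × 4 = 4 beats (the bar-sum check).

1) 0.0ms=0b +368.664ms=4/7b
2) 368.664ms=4/7b +368.664ms=4/7b
3) 737.327ms=8/7b +368.664ms=4/7b
4) 1105.991ms=12/7b +184.332ms=2/7b
5) 1290.323ms=2b +184.332ms=2/7b
6) 1474.654ms=16/7b +737.327ms=8/7b
7) 2211.982ms=24/7b +368.664ms=4/7b
Σ=4b of 4 (93bpm 4/4) — PASS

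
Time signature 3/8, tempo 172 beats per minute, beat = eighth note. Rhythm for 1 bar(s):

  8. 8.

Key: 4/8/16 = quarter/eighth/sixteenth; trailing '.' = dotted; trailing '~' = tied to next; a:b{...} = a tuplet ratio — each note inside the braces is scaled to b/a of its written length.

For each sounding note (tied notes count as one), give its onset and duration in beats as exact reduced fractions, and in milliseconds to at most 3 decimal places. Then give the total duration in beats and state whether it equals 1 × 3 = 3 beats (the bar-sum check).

1) 0.0ms=0b +523.256ms=3/2b
2) 523.256ms=3/2b +523.256ms=3/2b
Σ=3b of 3 (172bpm 3/8) — PASS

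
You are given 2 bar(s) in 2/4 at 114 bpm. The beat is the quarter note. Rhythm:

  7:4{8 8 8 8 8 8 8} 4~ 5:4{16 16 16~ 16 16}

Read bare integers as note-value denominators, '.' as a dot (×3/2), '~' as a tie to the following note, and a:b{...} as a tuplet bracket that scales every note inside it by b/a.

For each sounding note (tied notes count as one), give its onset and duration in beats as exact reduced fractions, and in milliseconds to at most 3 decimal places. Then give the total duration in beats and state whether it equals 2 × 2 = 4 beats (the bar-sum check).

1) 0.0ms=0b +150.376ms=2/7b
2) 150.376ms=2/7b +150.376ms=2/7b
3) 300.752ms=4/7b +150.376ms=2/7b
4) 451.128ms=6/7b +150.376ms=2/7b
5) 601.504ms=8/7b +150.376ms=2/7b
6) 751.88ms=10/7b +150.376ms=2/7b
7) 902.256ms=12/7b +150.376ms=2/7b
8) 1052.632ms=2b +631.579ms=6/5b
9) 1684.211ms=16/5b +105.263ms=1/5b
10) 1789.474ms=17/5b +210.526ms=2/5b
11) 2000.0ms=19/5b +105.263ms=1/5b
Σ=4b of 4 (114bpm 2/4) — PASS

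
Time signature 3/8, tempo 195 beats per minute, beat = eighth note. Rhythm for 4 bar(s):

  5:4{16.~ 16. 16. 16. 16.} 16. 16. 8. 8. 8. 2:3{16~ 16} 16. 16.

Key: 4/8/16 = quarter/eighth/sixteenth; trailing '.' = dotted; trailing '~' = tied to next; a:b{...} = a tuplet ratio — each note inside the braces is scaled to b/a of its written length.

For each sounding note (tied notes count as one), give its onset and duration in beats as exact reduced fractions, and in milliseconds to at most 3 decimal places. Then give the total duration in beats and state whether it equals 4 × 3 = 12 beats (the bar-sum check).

1) 0.0ms=0b +369.231ms=6/5b
2) 369.231ms=6/5b +184.615ms=3/5b
3) 553.846ms=9/5b +184.615ms=3/5b
4) 738.462ms=12/5b +184.615ms=3/5b
5) 923.077ms=3b +230.769ms=3/4b
6) 1153.846ms=15/4b +230.769ms=3/4b
7) 1384.615ms=9/2b +461.538ms=3/2b
8) 1846.154ms=6b +461.538ms=3/2b
9) 2307.692ms=15/2b +461.538ms=3/2b
10) 2769.231ms=9b +461.538ms=3/2b
11) 3230.769ms=21/2b +230.769ms=3/4b
12) 3461.538ms=45/4b +230.769ms=3/4b
Σ=12b of 12 (195bpm 3/8) — PASS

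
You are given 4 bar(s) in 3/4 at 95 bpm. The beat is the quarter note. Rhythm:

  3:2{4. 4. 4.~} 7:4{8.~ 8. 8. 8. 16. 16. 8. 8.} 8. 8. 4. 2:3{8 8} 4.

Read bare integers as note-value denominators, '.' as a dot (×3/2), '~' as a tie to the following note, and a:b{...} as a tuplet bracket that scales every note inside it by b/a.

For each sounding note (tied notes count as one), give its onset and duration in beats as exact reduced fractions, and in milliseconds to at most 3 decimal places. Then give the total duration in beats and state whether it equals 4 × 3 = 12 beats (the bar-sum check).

1) 0.0ms=0b +631.579ms=1b
2) 631.579ms=1b +631.579ms=1b
3) 1263.158ms=2b +1172.932ms=13/7b
4) 2436.09ms=27/7b +270.677ms=3/7b
5) 2706.767ms=30/7b +270.677ms=3/7b
6) 2977.444ms=33/7b +135.338ms=3/14b
7) 3112.782ms=69/14b +135.338ms=3/14b
8) 3248.12ms=36/7b +270.677ms=3/7b
9) 3518.797ms=39/7b +270.677ms=3/7b
10) 3789.474ms=6b +473.684ms=3/4b
11) 4263.158ms=27/4b +473.684ms=3/4b
12) 4736.842ms=15/2b +947.368ms=3/2b
13) 5684.211ms=9b +473.684ms=3/4b
14) 6157.895ms=39/4b +473.684ms=3/4b
15) 6631.579ms=21/2b +947.368ms=3/2b
Σ=12b of 12 (95bpm 3/4) — PASS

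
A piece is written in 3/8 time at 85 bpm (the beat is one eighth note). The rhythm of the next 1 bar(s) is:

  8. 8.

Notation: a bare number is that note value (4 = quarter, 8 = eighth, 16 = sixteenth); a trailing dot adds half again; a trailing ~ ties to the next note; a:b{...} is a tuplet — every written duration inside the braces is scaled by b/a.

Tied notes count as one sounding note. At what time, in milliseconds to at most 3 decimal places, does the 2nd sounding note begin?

1. 0.0ms @ 0 + 1058.824ms (3/2)
2. 1058.824ms @ 3/2 + 1058.824ms (3/2)

note 2 onset = 3/2b = 1058.824ms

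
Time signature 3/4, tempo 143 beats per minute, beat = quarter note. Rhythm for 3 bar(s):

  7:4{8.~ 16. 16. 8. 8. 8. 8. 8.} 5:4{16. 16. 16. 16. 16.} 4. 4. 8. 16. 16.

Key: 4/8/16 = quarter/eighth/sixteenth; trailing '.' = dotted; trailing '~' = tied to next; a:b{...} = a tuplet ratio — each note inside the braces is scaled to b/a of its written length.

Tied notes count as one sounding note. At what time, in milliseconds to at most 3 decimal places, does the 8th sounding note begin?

note 8 onset = 3b = 1258.741ms

1. 0.0ms @ 0 + 269.73ms (9/14)
2. 269.73ms @ 9/14 + 89.91ms (3/14)
3. 359.64ms @ 6/7 + 179.82ms (3/7)
4. 539.461ms @ 9/7 + 179.82ms (3/7)
5. 719.281ms @ 12/7 + 179.82ms (3/7)
6. 899.101ms @ 15/7 + 179.82ms (3/7)
7. 1078.921ms @ 18/7 + 179.82ms (3/7)
8. 1258.741ms @ 3 + 125.874ms (3/10)
9. 1384.615ms @ 33/10 + 125.874ms (3/10)
10. 1510.49ms @ 18/5 + 125.874ms (3/10)
11. 1636.364ms @ 39/10 + 125.874ms (3/10)
12. 1762.238ms @ 21/5 + 125.874ms (3/10)
13. 1888.112ms @ 9/2 + 629.371ms (3/2)
14. 2517.483ms @ 6 + 629.371ms (3/2)
15. 3146.853ms @ 15/2 + 314.685ms (3/4)
16. 3461.538ms @ 33/4 + 157.343ms (3/8)
17. 3618.881ms @ 69/8 + 157.343ms (3/8)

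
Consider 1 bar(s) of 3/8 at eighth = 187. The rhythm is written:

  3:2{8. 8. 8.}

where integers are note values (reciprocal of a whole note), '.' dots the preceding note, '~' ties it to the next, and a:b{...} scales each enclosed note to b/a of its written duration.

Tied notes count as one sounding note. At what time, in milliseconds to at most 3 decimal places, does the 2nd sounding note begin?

note 2 onset = 1b = 320.856ms

1. 0.0ms @ 0 + 320.856ms (1)
2. 320.856ms @ 1 + 320.856ms (1)
3. 641.711ms @ 2 + 320.856ms (1)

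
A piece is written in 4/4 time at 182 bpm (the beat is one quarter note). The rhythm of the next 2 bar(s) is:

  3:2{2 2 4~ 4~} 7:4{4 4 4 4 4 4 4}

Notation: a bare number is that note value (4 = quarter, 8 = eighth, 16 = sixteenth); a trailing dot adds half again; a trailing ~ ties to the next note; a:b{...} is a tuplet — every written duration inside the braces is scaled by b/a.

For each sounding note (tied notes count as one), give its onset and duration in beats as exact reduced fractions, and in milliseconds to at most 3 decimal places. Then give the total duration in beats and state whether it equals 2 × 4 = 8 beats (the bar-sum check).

1) 0.0ms=0b +439.56ms=4/3b
2) 439.56ms=4/3b +439.56ms=4/3b
3) 879.121ms=8/3b +627.943ms=40/21b
4) 1507.064ms=32/7b +188.383ms=4/7b
5) 1695.447ms=36/7b +188.383ms=4/7b
6) 1883.83ms=40/7b +188.383ms=4/7b
7) 2072.214ms=44/7b +188.383ms=4/7b
8) 2260.597ms=48/7b +188.383ms=4/7b
9) 2448.98ms=52/7b +188.383ms=4/7b
Σ=8b of 8 (182bpm 4/4) — PASS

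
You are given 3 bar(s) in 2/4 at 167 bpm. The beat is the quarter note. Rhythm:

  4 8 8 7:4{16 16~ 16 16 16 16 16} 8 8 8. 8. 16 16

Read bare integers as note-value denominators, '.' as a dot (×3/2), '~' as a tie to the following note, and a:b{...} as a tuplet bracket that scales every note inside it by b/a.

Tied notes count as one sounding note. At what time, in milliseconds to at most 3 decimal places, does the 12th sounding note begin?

1. 0.0ms @ 0 + 359.281ms (1)
2. 359.281ms @ 1 + 179.641ms (1/2)
3. 538.922ms @ 3/2 + 179.641ms (1/2)
4. 718.563ms @ 2 + 51.326ms (1/7)
5. 769.889ms @ 15/7 + 102.652ms (2/7)
6. 872.541ms @ 17/7 + 51.326ms (1/7)
7. 923.867ms @ 18/7 + 51.326ms (1/7)
8. 975.192ms @ 19/7 + 51.326ms (1/7)
9. 1026.518ms @ 20/7 + 51.326ms (1/7)
10. 1077.844ms @ 3 + 179.641ms (1/2)
11. 1257.485ms @ 7/2 + 179.641ms (1/2)
12. 1437.126ms @ 4 + 269.461ms (3/4)
13. 1706.587ms @ 19/4 + 269.461ms (3/4)
14. 1976.048ms @ 11/2 + 89.82ms (1/4)
15. 2065.868ms @ 23/4 + 89.82ms (1/4)

note 12 onset = 4b = 1437.126ms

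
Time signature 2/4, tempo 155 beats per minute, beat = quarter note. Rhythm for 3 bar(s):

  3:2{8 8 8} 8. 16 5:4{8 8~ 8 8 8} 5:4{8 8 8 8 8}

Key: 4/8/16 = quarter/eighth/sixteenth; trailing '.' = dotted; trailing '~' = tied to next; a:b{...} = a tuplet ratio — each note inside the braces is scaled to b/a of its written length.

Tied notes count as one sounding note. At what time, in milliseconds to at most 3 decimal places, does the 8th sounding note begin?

1. 0.0ms @ 0 + 129.032ms (1/3)
2. 129.032ms @ 1/3 + 129.032ms (1/3)
3. 258.065ms @ 2/3 + 129.032ms (1/3)
4. 387.097ms @ 1 + 290.323ms (3/4)
5. 677.419ms @ 7/4 + 96.774ms (1/4)
6. 774.194ms @ 2 + 154.839ms (2/5)
7. 929.032ms @ 12/5 + 309.677ms (4/5)
8. 1238.71ms @ 16/5 + 154.839ms (2/5)
9. 1393.548ms @ 18/5 + 154.839ms (2/5)
10. 1548.387ms @ 4 + 154.839ms (2/5)
11. 1703.226ms @ 22/5 + 154.839ms (2/5)
12. 1858.065ms @ 24/5 + 154.839ms (2/5)
13. 2012.903ms @ 26/5 + 154.839ms (2/5)
14. 2167.742ms @ 28/5 + 154.839ms (2/5)

note 8 onset = 16/5b = 1238.71ms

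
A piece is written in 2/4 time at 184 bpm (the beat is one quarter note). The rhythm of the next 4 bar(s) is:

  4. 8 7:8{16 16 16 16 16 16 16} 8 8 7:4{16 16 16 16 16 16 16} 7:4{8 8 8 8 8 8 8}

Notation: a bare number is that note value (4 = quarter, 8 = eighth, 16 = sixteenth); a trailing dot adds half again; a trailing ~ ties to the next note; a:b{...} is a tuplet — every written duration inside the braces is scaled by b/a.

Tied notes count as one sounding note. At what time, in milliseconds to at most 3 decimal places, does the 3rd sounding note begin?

1. 0.0ms @ 0 + 489.13ms (3/2)
2. 489.13ms @ 3/2 + 163.043ms (1/2)
3. 652.174ms @ 2 + 93.168ms (2/7)
4. 745.342ms @ 16/7 + 93.168ms (2/7)
5. 838.509ms @ 18/7 + 93.168ms (2/7)
6. 931.677ms @ 20/7 + 93.168ms (2/7)
7. 1024.845ms @ 22/7 + 93.168ms (2/7)
8. 1118.012ms @ 24/7 + 93.168ms (2/7)
9. 1211.18ms @ 26/7 + 93.168ms (2/7)
10. 1304.348ms @ 4 + 163.043ms (1/2)
11. 1467.391ms @ 9/2 + 163.043ms (1/2)
12. 1630.435ms @ 5 + 46.584ms (1/7)
13. 1677.019ms @ 36/7 + 46.584ms (1/7)
14. 1723.602ms @ 37/7 + 46.584ms (1/7)
15. 1770.186ms @ 38/7 + 46.584ms (1/7)
16. 1816.77ms @ 39/7 + 46.584ms (1/7)
17. 1863.354ms @ 40/7 + 46.584ms (1/7)
18. 1909.938ms @ 41/7 + 46.584ms (1/7)
19. 1956.522ms @ 6 + 93.168ms (2/7)
20. 2049.689ms @ 44/7 + 93.168ms (2/7)
21. 2142.857ms @ 46/7 + 93.168ms (2/7)
22. 2236.025ms @ 48/7 + 93.168ms (2/7)
23. 2329.193ms @ 50/7 + 93.168ms (2/7)
24. 2422.36ms @ 52/7 + 93.168ms (2/7)
25. 2515.528ms @ 54/7 + 93.168ms (2/7)

note 3 onset = 2b = 652.174ms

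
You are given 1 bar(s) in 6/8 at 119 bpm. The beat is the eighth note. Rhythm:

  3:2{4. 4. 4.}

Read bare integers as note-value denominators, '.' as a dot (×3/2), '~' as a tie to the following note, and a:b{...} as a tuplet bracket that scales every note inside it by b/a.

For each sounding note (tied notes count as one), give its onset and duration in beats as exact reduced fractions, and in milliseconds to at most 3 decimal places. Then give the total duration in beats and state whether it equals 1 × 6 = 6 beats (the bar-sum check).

1) 0.0ms=0b +1008.403ms=2b
2) 1008.403ms=2b +1008.403ms=2b
3) 2016.807ms=4b +1008.403ms=2b
Σ=6b of 6 (119bpm 6/8) — PASS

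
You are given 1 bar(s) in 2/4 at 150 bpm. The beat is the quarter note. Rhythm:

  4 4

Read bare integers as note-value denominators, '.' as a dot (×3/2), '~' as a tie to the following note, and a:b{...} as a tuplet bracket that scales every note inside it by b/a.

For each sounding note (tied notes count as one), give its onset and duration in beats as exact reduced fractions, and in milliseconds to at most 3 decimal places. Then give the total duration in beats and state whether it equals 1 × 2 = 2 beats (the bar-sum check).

1) 0.0ms=0b +400.0ms=1b
2) 400.0ms=1b +400.0ms=1b
Σ=2b of 2 (150bpm 2/4) — PASS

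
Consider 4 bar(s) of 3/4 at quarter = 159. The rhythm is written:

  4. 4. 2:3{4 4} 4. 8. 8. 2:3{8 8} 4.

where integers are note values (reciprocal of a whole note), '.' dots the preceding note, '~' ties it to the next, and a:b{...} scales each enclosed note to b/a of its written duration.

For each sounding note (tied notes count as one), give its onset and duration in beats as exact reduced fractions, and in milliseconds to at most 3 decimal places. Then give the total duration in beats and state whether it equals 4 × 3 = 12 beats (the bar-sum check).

1) 0.0ms=0b +566.038ms=3/2b
2) 566.038ms=3/2b +566.038ms=3/2b
3) 1132.075ms=3b +566.038ms=3/2b
4) 1698.113ms=9/2b +566.038ms=3/2b
5) 2264.151ms=6b +566.038ms=3/2b
6) 2830.189ms=15/2b +283.019ms=3/4b
7) 3113.208ms=33/4b +283.019ms=3/4b
8) 3396.226ms=9b +283.019ms=3/4b
9) 3679.245ms=39/4b +283.019ms=3/4b
10) 3962.264ms=21/2b +566.038ms=3/2b
Σ=12b of 12 (159bpm 3/4) — PASS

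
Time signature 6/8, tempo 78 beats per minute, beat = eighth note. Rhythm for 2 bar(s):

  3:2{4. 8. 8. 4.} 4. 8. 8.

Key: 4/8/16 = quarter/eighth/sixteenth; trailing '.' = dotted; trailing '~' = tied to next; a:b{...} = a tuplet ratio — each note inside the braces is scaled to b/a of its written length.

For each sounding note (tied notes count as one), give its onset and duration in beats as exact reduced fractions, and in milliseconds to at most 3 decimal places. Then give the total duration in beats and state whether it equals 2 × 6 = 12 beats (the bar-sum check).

1) 0.0ms=0b +1538.462ms=2b
2) 1538.462ms=2b +769.231ms=1b
3) 2307.692ms=3b +769.231ms=1b
4) 3076.923ms=4b +1538.462ms=2b
5) 4615.385ms=6b +2307.692ms=3b
6) 6923.077ms=9b +1153.846ms=3/2b
7) 8076.923ms=21/2b +1153.846ms=3/2b
Σ=12b of 12 (78bpm 6/8) — PASS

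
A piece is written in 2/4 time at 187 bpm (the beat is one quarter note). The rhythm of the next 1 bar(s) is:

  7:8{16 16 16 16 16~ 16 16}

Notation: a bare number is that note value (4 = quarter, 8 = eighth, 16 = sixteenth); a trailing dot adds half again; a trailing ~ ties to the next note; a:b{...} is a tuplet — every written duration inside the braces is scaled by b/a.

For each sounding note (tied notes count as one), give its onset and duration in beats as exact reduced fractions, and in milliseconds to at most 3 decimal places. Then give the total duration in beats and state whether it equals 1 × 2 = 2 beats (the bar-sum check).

1) 0.0ms=0b +91.673ms=2/7b
2) 91.673ms=2/7b +91.673ms=2/7b
3) 183.346ms=4/7b +91.673ms=2/7b
4) 275.019ms=6/7b +91.673ms=2/7b
5) 366.692ms=8/7b +183.346ms=4/7b
6) 550.038ms=12/7b +91.673ms=2/7b
Σ=2b of 2 (187bpm 2/4) — PASS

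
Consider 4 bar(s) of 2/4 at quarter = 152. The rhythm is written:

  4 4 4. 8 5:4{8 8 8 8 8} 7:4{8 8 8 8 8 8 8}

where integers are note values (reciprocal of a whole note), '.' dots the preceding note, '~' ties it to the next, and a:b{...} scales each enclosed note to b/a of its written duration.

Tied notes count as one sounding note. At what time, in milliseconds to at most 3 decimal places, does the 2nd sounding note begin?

1. 0.0ms @ 0 + 394.737ms (1)
2. 394.737ms @ 1 + 394.737ms (1)
3. 789.474ms @ 2 + 592.105ms (3/2)
4. 1381.579ms @ 7/2 + 197.368ms (1/2)
5. 1578.947ms @ 4 + 157.895ms (2/5)
6. 1736.842ms @ 22/5 + 157.895ms (2/5)
7. 1894.737ms @ 24/5 + 157.895ms (2/5)
8. 2052.632ms @ 26/5 + 157.895ms (2/5)
9. 2210.526ms @ 28/5 + 157.895ms (2/5)
10. 2368.421ms @ 6 + 112.782ms (2/7)
11. 2481.203ms @ 44/7 + 112.782ms (2/7)
12. 2593.985ms @ 46/7 + 112.782ms (2/7)
13. 2706.767ms @ 48/7 + 112.782ms (2/7)
14. 2819.549ms @ 50/7 + 112.782ms (2/7)
15. 2932.331ms @ 52/7 + 112.782ms (2/7)
16. 3045.113ms @ 54/7 + 112.782ms (2/7)

note 2 onset = 1b = 394.737ms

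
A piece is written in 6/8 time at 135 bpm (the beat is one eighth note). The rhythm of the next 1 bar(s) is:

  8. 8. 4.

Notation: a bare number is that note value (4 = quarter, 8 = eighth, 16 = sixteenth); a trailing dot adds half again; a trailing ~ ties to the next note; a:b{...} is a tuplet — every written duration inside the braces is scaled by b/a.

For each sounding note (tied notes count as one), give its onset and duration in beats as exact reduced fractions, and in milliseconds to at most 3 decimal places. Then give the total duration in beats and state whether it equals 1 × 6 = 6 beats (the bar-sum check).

1) 0.0ms=0b +666.667ms=3/2b
2) 666.667ms=3/2b +666.667ms=3/2b
3) 1333.333ms=3b +1333.333ms=3b
Σ=6b of 6 (135bpm 6/8) — PASS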